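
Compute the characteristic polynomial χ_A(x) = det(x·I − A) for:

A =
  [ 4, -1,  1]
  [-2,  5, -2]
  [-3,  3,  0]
x^3 - 9*x^2 + 27*x - 27

Expanding det(x·I − A) (e.g. by cofactor expansion or by noting that A is similar to its Jordan form J, which has the same characteristic polynomial as A) gives
  χ_A(x) = x^3 - 9*x^2 + 27*x - 27
which factors as (x - 3)^3. The eigenvalues (with algebraic multiplicities) are λ = 3 with multiplicity 3.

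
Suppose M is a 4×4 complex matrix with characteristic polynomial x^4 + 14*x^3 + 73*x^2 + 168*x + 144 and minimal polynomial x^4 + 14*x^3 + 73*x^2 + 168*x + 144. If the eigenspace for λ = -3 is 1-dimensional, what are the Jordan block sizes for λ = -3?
Block sizes for λ = -3: [2]

Step 1 — from the characteristic polynomial, algebraic multiplicity of λ = -3 is 2. From dim ker(M − (-3)·I) = 1, there are exactly 1 Jordan blocks for λ = -3.
Step 2 — from the minimal polynomial, the factor (x + 3)^2 tells us the largest block for λ = -3 has size 2.
Step 3 — with total size 2, 1 blocks, and largest block 2, the block sizes (in nonincreasing order) are [2].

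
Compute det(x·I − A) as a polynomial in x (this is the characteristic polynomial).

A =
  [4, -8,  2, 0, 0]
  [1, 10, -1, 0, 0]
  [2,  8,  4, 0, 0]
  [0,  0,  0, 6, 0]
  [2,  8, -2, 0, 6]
x^5 - 30*x^4 + 360*x^3 - 2160*x^2 + 6480*x - 7776

Expanding det(x·I − A) (e.g. by cofactor expansion or by noting that A is similar to its Jordan form J, which has the same characteristic polynomial as A) gives
  χ_A(x) = x^5 - 30*x^4 + 360*x^3 - 2160*x^2 + 6480*x - 7776
which factors as (x - 6)^5. The eigenvalues (with algebraic multiplicities) are λ = 6 with multiplicity 5.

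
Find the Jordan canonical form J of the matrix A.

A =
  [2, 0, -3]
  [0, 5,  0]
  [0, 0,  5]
J_1(2) ⊕ J_1(5) ⊕ J_1(5)

The characteristic polynomial is
  det(x·I − A) = x^3 - 12*x^2 + 45*x - 50 = (x - 5)^2*(x - 2)

Eigenvalues and multiplicities (the geometric multiplicity of λ is n − rank(A − λI), which equals the number of Jordan blocks for λ):
  λ = 2: algebraic multiplicity = 1, geometric multiplicity = 1
  λ = 5: algebraic multiplicity = 2, geometric multiplicity = 2

Determining the block sizes for each eigenvalue:
  λ = 2: one block (gm = 1), so the single block has size am = 1 → block sizes [1]
  λ = 5: gm = am = 2, so every block has size 1 → block sizes [1, 1]

Assembling the blocks gives a Jordan form
J =
  [2, 0, 0]
  [0, 5, 0]
  [0, 0, 5]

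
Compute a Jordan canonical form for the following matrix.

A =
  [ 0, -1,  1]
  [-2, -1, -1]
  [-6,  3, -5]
J_2(-2) ⊕ J_1(-2)

The characteristic polynomial is
  det(x·I − A) = x^3 + 6*x^2 + 12*x + 8 = (x + 2)^3

Eigenvalues and multiplicities (the geometric multiplicity of λ is n − rank(A − λI), which equals the number of Jordan blocks for λ):
  λ = -2: algebraic multiplicity = 3, geometric multiplicity = 2

Determining the block sizes for each eigenvalue:
  λ = -2: 2 blocks summing to 3 forces exactly one block of size 2 and the rest size 1 → block sizes [2, 1]

Assembling the blocks gives a Jordan form
J =
  [-2,  1,  0]
  [ 0, -2,  0]
  [ 0,  0, -2]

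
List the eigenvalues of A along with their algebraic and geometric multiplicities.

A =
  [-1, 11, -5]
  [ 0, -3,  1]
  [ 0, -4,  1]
λ = -1: alg = 3, geom = 1

Step 1 — factor the characteristic polynomial to read off the algebraic multiplicities:
  χ_A(x) = (x + 1)^3

Step 2 — compute geometric multiplicities via the rank-nullity identity g(λ) = n − rank(A − λI):
  rank(A − (-1)·I) = 2, so dim ker(A − (-1)·I) = n − 2 = 1

Summary:
  λ = -1: algebraic multiplicity = 3, geometric multiplicity = 1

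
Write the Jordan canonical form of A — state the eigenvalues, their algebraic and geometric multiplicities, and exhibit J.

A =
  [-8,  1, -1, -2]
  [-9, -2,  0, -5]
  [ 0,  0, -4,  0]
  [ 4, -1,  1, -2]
J_3(-4) ⊕ J_1(-4)

The characteristic polynomial is
  det(x·I − A) = x^4 + 16*x^3 + 96*x^2 + 256*x + 256 = (x + 4)^4

Eigenvalues and multiplicities (the geometric multiplicity of λ is n − rank(A − λI), which equals the number of Jordan blocks for λ):
  λ = -4: algebraic multiplicity = 4, geometric multiplicity = 2

Determining the block sizes for each eigenvalue:
  λ = -4: with am = 4 and gm = 2, the partition is not yet determined (e.g. several partitions of 4 into 2 parts exist). Let N = A − (-4)·I. Computing rank(N^1) = 2, rank(N^2) = 1, rank(N^3) = 0; the number of blocks of size ≥ j is rank(N^{j−1}) − rank(N^j), giving [2, 1, 1]. So we have 1 block(s) of size 3, 1 block(s) of size 1 → block sizes [3, 1]

Assembling the blocks gives a Jordan form
J =
  [-4,  1,  0,  0]
  [ 0, -4,  1,  0]
  [ 0,  0, -4,  0]
  [ 0,  0,  0, -4]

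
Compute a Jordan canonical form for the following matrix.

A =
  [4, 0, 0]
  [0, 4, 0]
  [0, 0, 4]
J_1(4) ⊕ J_1(4) ⊕ J_1(4)

The characteristic polynomial is
  det(x·I − A) = x^3 - 12*x^2 + 48*x - 64 = (x - 4)^3

Eigenvalues and multiplicities (the geometric multiplicity of λ is n − rank(A − λI), which equals the number of Jordan blocks for λ):
  λ = 4: algebraic multiplicity = 3, geometric multiplicity = 3

Determining the block sizes for each eigenvalue:
  λ = 4: gm = am = 3, so every block has size 1 → block sizes [1, 1, 1]

Assembling the blocks gives a Jordan form
J =
  [4, 0, 0]
  [0, 4, 0]
  [0, 0, 4]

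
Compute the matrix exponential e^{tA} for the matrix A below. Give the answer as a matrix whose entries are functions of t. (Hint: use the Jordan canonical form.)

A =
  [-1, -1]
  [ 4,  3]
e^{tA} =
  [-2*t*exp(t) + exp(t), -t*exp(t)]
  [4*t*exp(t), 2*t*exp(t) + exp(t)]

Strategy: write A = P · J · P⁻¹ where J is a Jordan canonical form, so e^{tA} = P · e^{tJ} · P⁻¹, and e^{tJ} can be computed block-by-block.

A has Jordan form
J =
  [1, 1]
  [0, 1]
(up to reordering of blocks).

Per-block formulas:
  For a 2×2 Jordan block J_2(1): exp(t · J_2(1)) = e^(1t)·(I + t·N), where N is the 2×2 nilpotent shift.

After assembling e^{tJ} and conjugating by P, we get:

e^{tA} =
  [-2*t*exp(t) + exp(t), -t*exp(t)]
  [4*t*exp(t), 2*t*exp(t) + exp(t)]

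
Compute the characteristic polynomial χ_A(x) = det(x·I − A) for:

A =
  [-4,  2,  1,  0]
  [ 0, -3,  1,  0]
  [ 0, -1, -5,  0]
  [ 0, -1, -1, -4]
x^4 + 16*x^3 + 96*x^2 + 256*x + 256

Expanding det(x·I − A) (e.g. by cofactor expansion or by noting that A is similar to its Jordan form J, which has the same characteristic polynomial as A) gives
  χ_A(x) = x^4 + 16*x^3 + 96*x^2 + 256*x + 256
which factors as (x + 4)^4. The eigenvalues (with algebraic multiplicities) are λ = -4 with multiplicity 4.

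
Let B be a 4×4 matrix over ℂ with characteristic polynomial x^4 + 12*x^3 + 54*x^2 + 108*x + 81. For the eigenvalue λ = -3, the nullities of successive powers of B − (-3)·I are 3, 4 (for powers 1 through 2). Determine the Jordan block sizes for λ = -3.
Block sizes for λ = -3: [2, 1, 1]

From the dimensions of kernels of powers, the number of Jordan blocks of size at least j is d_j − d_{j−1} where d_j = dim ker(N^j) (with d_0 = 0). Computing the differences gives [3, 1].
The number of blocks of size exactly k is (#blocks of size ≥ k) − (#blocks of size ≥ k + 1), so the partition is: 2 block(s) of size 1, 1 block(s) of size 2.
In nonincreasing order the block sizes are [2, 1, 1].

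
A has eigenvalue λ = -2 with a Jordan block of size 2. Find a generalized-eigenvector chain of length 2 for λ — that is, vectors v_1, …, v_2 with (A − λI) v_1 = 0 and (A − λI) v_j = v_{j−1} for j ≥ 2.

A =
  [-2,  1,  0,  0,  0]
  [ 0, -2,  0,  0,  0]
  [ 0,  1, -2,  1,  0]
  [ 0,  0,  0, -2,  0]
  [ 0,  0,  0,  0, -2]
A Jordan chain for λ = -2 of length 2:
v_1 = (1, 0, 1, 0, 0)ᵀ
v_2 = (0, 1, 0, 0, 0)ᵀ

Let N = A − (-2)·I. We want v_2 with N^2 v_2 = 0 but N^1 v_2 ≠ 0; then v_{j-1} := N · v_j for j = 2, …, 2.

Pick v_2 = (0, 1, 0, 0, 0)ᵀ.
Then v_1 = N · v_2 = (1, 0, 1, 0, 0)ᵀ.

Sanity check: (A − (-2)·I) v_1 = (0, 0, 0, 0, 0)ᵀ = 0. ✓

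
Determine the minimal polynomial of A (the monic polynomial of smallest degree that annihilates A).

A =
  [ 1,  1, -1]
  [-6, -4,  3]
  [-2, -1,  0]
x^2 + 2*x + 1

The characteristic polynomial is χ_A(x) = (x + 1)^3, so the eigenvalues are known. The minimal polynomial is
  m_A(x) = Π_λ (x − λ)^{k_λ}
where k_λ is the size of the *largest* Jordan block for λ (equivalently, the smallest k with (A − λI)^k v = 0 for every generalised eigenvector v of λ).

  λ = -1: largest Jordan block has size 2, contributing (x + 1)^2

So m_A(x) = (x + 1)^2 = x^2 + 2*x + 1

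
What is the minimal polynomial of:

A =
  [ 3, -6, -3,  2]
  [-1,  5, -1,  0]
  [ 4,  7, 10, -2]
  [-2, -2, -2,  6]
x^3 - 18*x^2 + 108*x - 216

The characteristic polynomial is χ_A(x) = (x - 6)^4, so the eigenvalues are known. The minimal polynomial is
  m_A(x) = Π_λ (x − λ)^{k_λ}
where k_λ is the size of the *largest* Jordan block for λ (equivalently, the smallest k with (A − λI)^k v = 0 for every generalised eigenvector v of λ).

  λ = 6: largest Jordan block has size 3, contributing (x − 6)^3

So m_A(x) = (x - 6)^3 = x^3 - 18*x^2 + 108*x - 216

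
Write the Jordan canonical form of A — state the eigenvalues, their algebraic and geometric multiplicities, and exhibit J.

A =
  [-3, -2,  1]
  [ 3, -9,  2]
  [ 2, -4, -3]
J_3(-5)

The characteristic polynomial is
  det(x·I − A) = x^3 + 15*x^2 + 75*x + 125 = (x + 5)^3

Eigenvalues and multiplicities (the geometric multiplicity of λ is n − rank(A − λI), which equals the number of Jordan blocks for λ):
  λ = -5: algebraic multiplicity = 3, geometric multiplicity = 1

Determining the block sizes for each eigenvalue:
  λ = -5: one block (gm = 1), so the single block has size am = 3 → block sizes [3]

Assembling the blocks gives a Jordan form
J =
  [-5,  1,  0]
  [ 0, -5,  1]
  [ 0,  0, -5]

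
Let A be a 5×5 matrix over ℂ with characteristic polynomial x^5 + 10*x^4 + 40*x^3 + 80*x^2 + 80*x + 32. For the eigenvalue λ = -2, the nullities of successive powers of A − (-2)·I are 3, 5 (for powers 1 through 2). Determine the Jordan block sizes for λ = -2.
Block sizes for λ = -2: [2, 2, 1]

From the dimensions of kernels of powers, the number of Jordan blocks of size at least j is d_j − d_{j−1} where d_j = dim ker(N^j) (with d_0 = 0). Computing the differences gives [3, 2].
The number of blocks of size exactly k is (#blocks of size ≥ k) − (#blocks of size ≥ k + 1), so the partition is: 1 block(s) of size 1, 2 block(s) of size 2.
In nonincreasing order the block sizes are [2, 2, 1].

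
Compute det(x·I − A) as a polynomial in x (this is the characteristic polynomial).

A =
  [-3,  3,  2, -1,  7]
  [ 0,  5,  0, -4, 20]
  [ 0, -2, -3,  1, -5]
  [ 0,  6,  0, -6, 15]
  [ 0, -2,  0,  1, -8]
x^5 + 15*x^4 + 90*x^3 + 270*x^2 + 405*x + 243

Expanding det(x·I − A) (e.g. by cofactor expansion or by noting that A is similar to its Jordan form J, which has the same characteristic polynomial as A) gives
  χ_A(x) = x^5 + 15*x^4 + 90*x^3 + 270*x^2 + 405*x + 243
which factors as (x + 3)^5. The eigenvalues (with algebraic multiplicities) are λ = -3 with multiplicity 5.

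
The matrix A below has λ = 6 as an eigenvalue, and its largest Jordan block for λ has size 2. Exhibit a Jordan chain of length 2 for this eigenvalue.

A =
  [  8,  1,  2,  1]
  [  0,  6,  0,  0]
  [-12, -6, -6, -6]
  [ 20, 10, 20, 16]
A Jordan chain for λ = 6 of length 2:
v_1 = (2, 0, -12, 20)ᵀ
v_2 = (1, 0, 0, 0)ᵀ

Let N = A − (6)·I. We want v_2 with N^2 v_2 = 0 but N^1 v_2 ≠ 0; then v_{j-1} := N · v_j for j = 2, …, 2.

Pick v_2 = (1, 0, 0, 0)ᵀ.
Then v_1 = N · v_2 = (2, 0, -12, 20)ᵀ.

Sanity check: (A − (6)·I) v_1 = (0, 0, 0, 0)ᵀ = 0. ✓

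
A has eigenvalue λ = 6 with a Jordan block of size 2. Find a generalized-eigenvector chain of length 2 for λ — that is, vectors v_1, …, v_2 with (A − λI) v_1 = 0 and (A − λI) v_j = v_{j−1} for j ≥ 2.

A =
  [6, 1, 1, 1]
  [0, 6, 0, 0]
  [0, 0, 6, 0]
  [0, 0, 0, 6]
A Jordan chain for λ = 6 of length 2:
v_1 = (1, 0, 0, 0)ᵀ
v_2 = (0, 1, 0, 0)ᵀ

Let N = A − (6)·I. We want v_2 with N^2 v_2 = 0 but N^1 v_2 ≠ 0; then v_{j-1} := N · v_j for j = 2, …, 2.

Pick v_2 = (0, 1, 0, 0)ᵀ.
Then v_1 = N · v_2 = (1, 0, 0, 0)ᵀ.

Sanity check: (A − (6)·I) v_1 = (0, 0, 0, 0)ᵀ = 0. ✓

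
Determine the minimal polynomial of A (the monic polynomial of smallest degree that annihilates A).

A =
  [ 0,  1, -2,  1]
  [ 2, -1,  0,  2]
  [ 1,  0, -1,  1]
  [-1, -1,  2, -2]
x^2 + 2*x + 1

The characteristic polynomial is χ_A(x) = (x + 1)^4, so the eigenvalues are known. The minimal polynomial is
  m_A(x) = Π_λ (x − λ)^{k_λ}
where k_λ is the size of the *largest* Jordan block for λ (equivalently, the smallest k with (A − λI)^k v = 0 for every generalised eigenvector v of λ).

  λ = -1: largest Jordan block has size 2, contributing (x + 1)^2

So m_A(x) = (x + 1)^2 = x^2 + 2*x + 1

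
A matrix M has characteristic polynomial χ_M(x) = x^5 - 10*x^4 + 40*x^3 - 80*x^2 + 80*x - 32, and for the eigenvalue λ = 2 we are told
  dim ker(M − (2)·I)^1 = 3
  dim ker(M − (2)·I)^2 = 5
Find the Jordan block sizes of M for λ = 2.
Block sizes for λ = 2: [2, 2, 1]

From the dimensions of kernels of powers, the number of Jordan blocks of size at least j is d_j − d_{j−1} where d_j = dim ker(N^j) (with d_0 = 0). Computing the differences gives [3, 2].
The number of blocks of size exactly k is (#blocks of size ≥ k) − (#blocks of size ≥ k + 1), so the partition is: 1 block(s) of size 1, 2 block(s) of size 2.
In nonincreasing order the block sizes are [2, 2, 1].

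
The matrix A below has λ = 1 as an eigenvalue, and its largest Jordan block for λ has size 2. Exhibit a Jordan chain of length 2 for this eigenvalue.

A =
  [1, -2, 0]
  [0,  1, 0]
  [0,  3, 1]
A Jordan chain for λ = 1 of length 2:
v_1 = (-2, 0, 3)ᵀ
v_2 = (0, 1, 0)ᵀ

Let N = A − (1)·I. We want v_2 with N^2 v_2 = 0 but N^1 v_2 ≠ 0; then v_{j-1} := N · v_j for j = 2, …, 2.

Pick v_2 = (0, 1, 0)ᵀ.
Then v_1 = N · v_2 = (-2, 0, 3)ᵀ.

Sanity check: (A − (1)·I) v_1 = (0, 0, 0)ᵀ = 0. ✓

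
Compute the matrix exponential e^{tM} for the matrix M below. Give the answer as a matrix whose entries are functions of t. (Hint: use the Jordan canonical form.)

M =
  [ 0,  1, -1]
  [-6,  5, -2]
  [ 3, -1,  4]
e^{tM} =
  [-3*t*exp(3*t) + exp(3*t), t*exp(3*t), -t*exp(3*t)]
  [-6*t*exp(3*t), 2*t*exp(3*t) + exp(3*t), -2*t*exp(3*t)]
  [3*t*exp(3*t), -t*exp(3*t), t*exp(3*t) + exp(3*t)]

Strategy: write M = P · J · P⁻¹ where J is a Jordan canonical form, so e^{tM} = P · e^{tJ} · P⁻¹, and e^{tJ} can be computed block-by-block.

M has Jordan form
J =
  [3, 1, 0]
  [0, 3, 0]
  [0, 0, 3]
(up to reordering of blocks).

Per-block formulas:
  For a 1×1 block at λ = 3: exp(t · [3]) = [e^(3t)].
  For a 2×2 Jordan block J_2(3): exp(t · J_2(3)) = e^(3t)·(I + t·N), where N is the 2×2 nilpotent shift.

After assembling e^{tJ} and conjugating by P, we get:

e^{tM} =
  [-3*t*exp(3*t) + exp(3*t), t*exp(3*t), -t*exp(3*t)]
  [-6*t*exp(3*t), 2*t*exp(3*t) + exp(3*t), -2*t*exp(3*t)]
  [3*t*exp(3*t), -t*exp(3*t), t*exp(3*t) + exp(3*t)]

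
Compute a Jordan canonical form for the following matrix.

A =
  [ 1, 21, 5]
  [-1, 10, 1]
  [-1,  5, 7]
J_3(6)

The characteristic polynomial is
  det(x·I − A) = x^3 - 18*x^2 + 108*x - 216 = (x - 6)^3

Eigenvalues and multiplicities (the geometric multiplicity of λ is n − rank(A − λI), which equals the number of Jordan blocks for λ):
  λ = 6: algebraic multiplicity = 3, geometric multiplicity = 1

Determining the block sizes for each eigenvalue:
  λ = 6: one block (gm = 1), so the single block has size am = 3 → block sizes [3]

Assembling the blocks gives a Jordan form
J =
  [6, 1, 0]
  [0, 6, 1]
  [0, 0, 6]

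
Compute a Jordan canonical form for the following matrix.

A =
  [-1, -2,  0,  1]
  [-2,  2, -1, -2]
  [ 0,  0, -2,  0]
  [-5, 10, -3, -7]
J_3(-2) ⊕ J_1(-2)

The characteristic polynomial is
  det(x·I − A) = x^4 + 8*x^3 + 24*x^2 + 32*x + 16 = (x + 2)^4

Eigenvalues and multiplicities (the geometric multiplicity of λ is n − rank(A − λI), which equals the number of Jordan blocks for λ):
  λ = -2: algebraic multiplicity = 4, geometric multiplicity = 2

Determining the block sizes for each eigenvalue:
  λ = -2: with am = 4 and gm = 2, the partition is not yet determined (e.g. several partitions of 4 into 2 parts exist). Let N = A − (-2)·I. Computing rank(N^1) = 2, rank(N^2) = 1, rank(N^3) = 0; the number of blocks of size ≥ j is rank(N^{j−1}) − rank(N^j), giving [2, 1, 1]. So we have 1 block(s) of size 3, 1 block(s) of size 1 → block sizes [3, 1]

Assembling the blocks gives a Jordan form
J =
  [-2,  1,  0,  0]
  [ 0, -2,  1,  0]
  [ 0,  0, -2,  0]
  [ 0,  0,  0, -2]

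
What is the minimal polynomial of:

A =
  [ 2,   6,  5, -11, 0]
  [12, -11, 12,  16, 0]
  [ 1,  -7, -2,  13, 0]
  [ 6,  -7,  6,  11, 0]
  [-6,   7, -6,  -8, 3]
x^4 - 18*x^2 + 81

The characteristic polynomial is χ_A(x) = (x - 3)^3*(x + 3)^2, so the eigenvalues are known. The minimal polynomial is
  m_A(x) = Π_λ (x − λ)^{k_λ}
where k_λ is the size of the *largest* Jordan block for λ (equivalently, the smallest k with (A − λI)^k v = 0 for every generalised eigenvector v of λ).

  λ = -3: largest Jordan block has size 2, contributing (x + 3)^2
  λ = 3: largest Jordan block has size 2, contributing (x − 3)^2

So m_A(x) = (x - 3)^2*(x + 3)^2 = x^4 - 18*x^2 + 81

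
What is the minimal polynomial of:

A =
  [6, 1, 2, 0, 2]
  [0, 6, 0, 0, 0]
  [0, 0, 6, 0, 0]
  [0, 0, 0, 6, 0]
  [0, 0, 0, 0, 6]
x^2 - 12*x + 36

The characteristic polynomial is χ_A(x) = (x - 6)^5, so the eigenvalues are known. The minimal polynomial is
  m_A(x) = Π_λ (x − λ)^{k_λ}
where k_λ is the size of the *largest* Jordan block for λ (equivalently, the smallest k with (A − λI)^k v = 0 for every generalised eigenvector v of λ).

  λ = 6: largest Jordan block has size 2, contributing (x − 6)^2

So m_A(x) = (x - 6)^2 = x^2 - 12*x + 36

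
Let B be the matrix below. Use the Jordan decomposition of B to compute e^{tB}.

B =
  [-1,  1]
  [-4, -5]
e^{tB} =
  [2*t*exp(-3*t) + exp(-3*t), t*exp(-3*t)]
  [-4*t*exp(-3*t), -2*t*exp(-3*t) + exp(-3*t)]

Strategy: write B = P · J · P⁻¹ where J is a Jordan canonical form, so e^{tB} = P · e^{tJ} · P⁻¹, and e^{tJ} can be computed block-by-block.

B has Jordan form
J =
  [-3,  1]
  [ 0, -3]
(up to reordering of blocks).

Per-block formulas:
  For a 2×2 Jordan block J_2(-3): exp(t · J_2(-3)) = e^(-3t)·(I + t·N), where N is the 2×2 nilpotent shift.

After assembling e^{tJ} and conjugating by P, we get:

e^{tB} =
  [2*t*exp(-3*t) + exp(-3*t), t*exp(-3*t)]
  [-4*t*exp(-3*t), -2*t*exp(-3*t) + exp(-3*t)]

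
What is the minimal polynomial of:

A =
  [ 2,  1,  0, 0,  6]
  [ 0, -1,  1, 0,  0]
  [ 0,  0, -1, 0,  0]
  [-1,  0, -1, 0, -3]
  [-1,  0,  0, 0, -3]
x^4 + 3*x^3 + 3*x^2 + x

The characteristic polynomial is χ_A(x) = x^2*(x + 1)^3, so the eigenvalues are known. The minimal polynomial is
  m_A(x) = Π_λ (x − λ)^{k_λ}
where k_λ is the size of the *largest* Jordan block for λ (equivalently, the smallest k with (A − λI)^k v = 0 for every generalised eigenvector v of λ).

  λ = -1: largest Jordan block has size 3, contributing (x + 1)^3
  λ = 0: largest Jordan block has size 1, contributing (x − 0)

So m_A(x) = x*(x + 1)^3 = x^4 + 3*x^3 + 3*x^2 + x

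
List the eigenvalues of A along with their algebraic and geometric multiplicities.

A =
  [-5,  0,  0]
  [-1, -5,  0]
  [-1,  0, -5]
λ = -5: alg = 3, geom = 2

Step 1 — factor the characteristic polynomial to read off the algebraic multiplicities:
  χ_A(x) = (x + 5)^3

Step 2 — compute geometric multiplicities via the rank-nullity identity g(λ) = n − rank(A − λI):
  rank(A − (-5)·I) = 1, so dim ker(A − (-5)·I) = n − 1 = 2

Summary:
  λ = -5: algebraic multiplicity = 3, geometric multiplicity = 2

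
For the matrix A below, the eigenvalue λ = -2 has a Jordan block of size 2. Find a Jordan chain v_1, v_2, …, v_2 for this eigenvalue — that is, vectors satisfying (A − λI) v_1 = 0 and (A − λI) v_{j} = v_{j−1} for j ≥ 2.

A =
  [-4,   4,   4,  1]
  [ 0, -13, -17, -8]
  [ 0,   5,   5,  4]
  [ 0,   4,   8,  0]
A Jordan chain for λ = -2 of length 2:
v_1 = (-6, -6, 2, 4)ᵀ
v_2 = (3, -1, 1, 0)ᵀ

Let N = A − (-2)·I. We want v_2 with N^2 v_2 = 0 but N^1 v_2 ≠ 0; then v_{j-1} := N · v_j for j = 2, …, 2.

Pick v_2 = (3, -1, 1, 0)ᵀ.
Then v_1 = N · v_2 = (-6, -6, 2, 4)ᵀ.

Sanity check: (A − (-2)·I) v_1 = (0, 0, 0, 0)ᵀ = 0. ✓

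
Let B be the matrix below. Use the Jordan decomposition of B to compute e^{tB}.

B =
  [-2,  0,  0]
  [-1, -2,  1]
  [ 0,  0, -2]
e^{tB} =
  [exp(-2*t), 0, 0]
  [-t*exp(-2*t), exp(-2*t), t*exp(-2*t)]
  [0, 0, exp(-2*t)]

Strategy: write B = P · J · P⁻¹ where J is a Jordan canonical form, so e^{tB} = P · e^{tJ} · P⁻¹, and e^{tJ} can be computed block-by-block.

B has Jordan form
J =
  [-2,  1,  0]
  [ 0, -2,  0]
  [ 0,  0, -2]
(up to reordering of blocks).

Per-block formulas:
  For a 2×2 Jordan block J_2(-2): exp(t · J_2(-2)) = e^(-2t)·(I + t·N), where N is the 2×2 nilpotent shift.
  For a 1×1 block at λ = -2: exp(t · [-2]) = [e^(-2t)].

After assembling e^{tJ} and conjugating by P, we get:

e^{tB} =
  [exp(-2*t), 0, 0]
  [-t*exp(-2*t), exp(-2*t), t*exp(-2*t)]
  [0, 0, exp(-2*t)]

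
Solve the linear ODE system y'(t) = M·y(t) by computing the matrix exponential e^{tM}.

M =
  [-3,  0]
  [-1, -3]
e^{tM} =
  [exp(-3*t), 0]
  [-t*exp(-3*t), exp(-3*t)]

Strategy: write M = P · J · P⁻¹ where J is a Jordan canonical form, so e^{tM} = P · e^{tJ} · P⁻¹, and e^{tJ} can be computed block-by-block.

M has Jordan form
J =
  [-3,  1]
  [ 0, -3]
(up to reordering of blocks).

Per-block formulas:
  For a 2×2 Jordan block J_2(-3): exp(t · J_2(-3)) = e^(-3t)·(I + t·N), where N is the 2×2 nilpotent shift.

After assembling e^{tJ} and conjugating by P, we get:

e^{tM} =
  [exp(-3*t), 0]
  [-t*exp(-3*t), exp(-3*t)]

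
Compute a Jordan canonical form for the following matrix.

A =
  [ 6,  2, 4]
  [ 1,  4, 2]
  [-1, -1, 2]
J_3(4)

The characteristic polynomial is
  det(x·I − A) = x^3 - 12*x^2 + 48*x - 64 = (x - 4)^3

Eigenvalues and multiplicities (the geometric multiplicity of λ is n − rank(A − λI), which equals the number of Jordan blocks for λ):
  λ = 4: algebraic multiplicity = 3, geometric multiplicity = 1

Determining the block sizes for each eigenvalue:
  λ = 4: one block (gm = 1), so the single block has size am = 3 → block sizes [3]

Assembling the blocks gives a Jordan form
J =
  [4, 1, 0]
  [0, 4, 1]
  [0, 0, 4]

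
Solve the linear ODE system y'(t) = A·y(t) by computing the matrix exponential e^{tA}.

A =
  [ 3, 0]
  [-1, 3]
e^{tA} =
  [exp(3*t), 0]
  [-t*exp(3*t), exp(3*t)]

Strategy: write A = P · J · P⁻¹ where J is a Jordan canonical form, so e^{tA} = P · e^{tJ} · P⁻¹, and e^{tJ} can be computed block-by-block.

A has Jordan form
J =
  [3, 1]
  [0, 3]
(up to reordering of blocks).

Per-block formulas:
  For a 2×2 Jordan block J_2(3): exp(t · J_2(3)) = e^(3t)·(I + t·N), where N is the 2×2 nilpotent shift.

After assembling e^{tJ} and conjugating by P, we get:

e^{tA} =
  [exp(3*t), 0]
  [-t*exp(3*t), exp(3*t)]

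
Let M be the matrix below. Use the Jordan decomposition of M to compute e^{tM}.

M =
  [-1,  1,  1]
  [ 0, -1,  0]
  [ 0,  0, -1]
e^{tM} =
  [exp(-t), t*exp(-t), t*exp(-t)]
  [0, exp(-t), 0]
  [0, 0, exp(-t)]

Strategy: write M = P · J · P⁻¹ where J is a Jordan canonical form, so e^{tM} = P · e^{tJ} · P⁻¹, and e^{tJ} can be computed block-by-block.

M has Jordan form
J =
  [-1,  1,  0]
  [ 0, -1,  0]
  [ 0,  0, -1]
(up to reordering of blocks).

Per-block formulas:
  For a 2×2 Jordan block J_2(-1): exp(t · J_2(-1)) = e^(-1t)·(I + t·N), where N is the 2×2 nilpotent shift.
  For a 1×1 block at λ = -1: exp(t · [-1]) = [e^(-1t)].

After assembling e^{tJ} and conjugating by P, we get:

e^{tM} =
  [exp(-t), t*exp(-t), t*exp(-t)]
  [0, exp(-t), 0]
  [0, 0, exp(-t)]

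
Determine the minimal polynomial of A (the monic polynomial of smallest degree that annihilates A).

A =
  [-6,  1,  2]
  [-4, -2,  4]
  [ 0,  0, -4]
x^2 + 8*x + 16

The characteristic polynomial is χ_A(x) = (x + 4)^3, so the eigenvalues are known. The minimal polynomial is
  m_A(x) = Π_λ (x − λ)^{k_λ}
where k_λ is the size of the *largest* Jordan block for λ (equivalently, the smallest k with (A − λI)^k v = 0 for every generalised eigenvector v of λ).

  λ = -4: largest Jordan block has size 2, contributing (x + 4)^2

So m_A(x) = (x + 4)^2 = x^2 + 8*x + 16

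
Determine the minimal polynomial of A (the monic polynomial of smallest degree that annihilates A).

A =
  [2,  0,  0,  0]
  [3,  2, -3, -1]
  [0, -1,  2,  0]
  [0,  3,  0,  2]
x^3 - 6*x^2 + 12*x - 8

The characteristic polynomial is χ_A(x) = (x - 2)^4, so the eigenvalues are known. The minimal polynomial is
  m_A(x) = Π_λ (x − λ)^{k_λ}
where k_λ is the size of the *largest* Jordan block for λ (equivalently, the smallest k with (A − λI)^k v = 0 for every generalised eigenvector v of λ).

  λ = 2: largest Jordan block has size 3, contributing (x − 2)^3

So m_A(x) = (x - 2)^3 = x^3 - 6*x^2 + 12*x - 8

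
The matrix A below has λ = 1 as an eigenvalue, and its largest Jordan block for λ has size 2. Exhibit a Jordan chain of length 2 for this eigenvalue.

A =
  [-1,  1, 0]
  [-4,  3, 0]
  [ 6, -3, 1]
A Jordan chain for λ = 1 of length 2:
v_1 = (-2, -4, 6)ᵀ
v_2 = (1, 0, 0)ᵀ

Let N = A − (1)·I. We want v_2 with N^2 v_2 = 0 but N^1 v_2 ≠ 0; then v_{j-1} := N · v_j for j = 2, …, 2.

Pick v_2 = (1, 0, 0)ᵀ.
Then v_1 = N · v_2 = (-2, -4, 6)ᵀ.

Sanity check: (A − (1)·I) v_1 = (0, 0, 0)ᵀ = 0. ✓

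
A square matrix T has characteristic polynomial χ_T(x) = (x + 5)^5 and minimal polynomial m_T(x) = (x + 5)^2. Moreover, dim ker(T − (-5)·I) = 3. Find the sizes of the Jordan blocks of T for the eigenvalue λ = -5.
Block sizes for λ = -5: [2, 2, 1]

Step 1 — from the characteristic polynomial, algebraic multiplicity of λ = -5 is 5. From dim ker(T − (-5)·I) = 3, there are exactly 3 Jordan blocks for λ = -5.
Step 2 — from the minimal polynomial, the factor (x + 5)^2 tells us the largest block for λ = -5 has size 2.
Step 3 — with total size 5, 3 blocks, and largest block 2, the block sizes (in nonincreasing order) are [2, 2, 1].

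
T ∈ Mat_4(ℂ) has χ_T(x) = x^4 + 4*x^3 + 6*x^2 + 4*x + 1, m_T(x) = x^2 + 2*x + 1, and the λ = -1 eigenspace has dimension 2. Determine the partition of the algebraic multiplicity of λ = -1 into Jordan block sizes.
Block sizes for λ = -1: [2, 2]

Step 1 — from the characteristic polynomial, algebraic multiplicity of λ = -1 is 4. From dim ker(T − (-1)·I) = 2, there are exactly 2 Jordan blocks for λ = -1.
Step 2 — from the minimal polynomial, the factor (x + 1)^2 tells us the largest block for λ = -1 has size 2.
Step 3 — with total size 4, 2 blocks, and largest block 2, the block sizes (in nonincreasing order) are [2, 2].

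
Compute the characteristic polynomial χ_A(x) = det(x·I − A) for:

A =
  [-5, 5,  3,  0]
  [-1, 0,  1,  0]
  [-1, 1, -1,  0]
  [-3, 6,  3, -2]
x^4 + 8*x^3 + 24*x^2 + 32*x + 16

Expanding det(x·I − A) (e.g. by cofactor expansion or by noting that A is similar to its Jordan form J, which has the same characteristic polynomial as A) gives
  χ_A(x) = x^4 + 8*x^3 + 24*x^2 + 32*x + 16
which factors as (x + 2)^4. The eigenvalues (with algebraic multiplicities) are λ = -2 with multiplicity 4.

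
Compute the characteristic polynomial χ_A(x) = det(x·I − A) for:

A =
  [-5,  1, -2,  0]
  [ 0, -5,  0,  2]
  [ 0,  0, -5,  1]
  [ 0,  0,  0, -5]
x^4 + 20*x^3 + 150*x^2 + 500*x + 625

Expanding det(x·I − A) (e.g. by cofactor expansion or by noting that A is similar to its Jordan form J, which has the same characteristic polynomial as A) gives
  χ_A(x) = x^4 + 20*x^3 + 150*x^2 + 500*x + 625
which factors as (x + 5)^4. The eigenvalues (with algebraic multiplicities) are λ = -5 with multiplicity 4.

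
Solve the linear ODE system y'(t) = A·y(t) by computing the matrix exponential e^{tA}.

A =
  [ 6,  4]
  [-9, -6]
e^{tA} =
  [6*t + 1, 4*t]
  [-9*t, 1 - 6*t]

Strategy: write A = P · J · P⁻¹ where J is a Jordan canonical form, so e^{tA} = P · e^{tJ} · P⁻¹, and e^{tJ} can be computed block-by-block.

A has Jordan form
J =
  [0, 1]
  [0, 0]
(up to reordering of blocks).

Per-block formulas:
  For a 2×2 Jordan block J_2(0): exp(t · J_2(0)) = e^(0t)·(I + t·N), where N is the 2×2 nilpotent shift.

After assembling e^{tJ} and conjugating by P, we get:

e^{tA} =
  [6*t + 1, 4*t]
  [-9*t, 1 - 6*t]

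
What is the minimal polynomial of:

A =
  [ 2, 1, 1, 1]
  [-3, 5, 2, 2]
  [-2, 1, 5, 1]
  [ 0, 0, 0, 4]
x^3 - 12*x^2 + 48*x - 64

The characteristic polynomial is χ_A(x) = (x - 4)^4, so the eigenvalues are known. The minimal polynomial is
  m_A(x) = Π_λ (x − λ)^{k_λ}
where k_λ is the size of the *largest* Jordan block for λ (equivalently, the smallest k with (A − λI)^k v = 0 for every generalised eigenvector v of λ).

  λ = 4: largest Jordan block has size 3, contributing (x − 4)^3

So m_A(x) = (x - 4)^3 = x^3 - 12*x^2 + 48*x - 64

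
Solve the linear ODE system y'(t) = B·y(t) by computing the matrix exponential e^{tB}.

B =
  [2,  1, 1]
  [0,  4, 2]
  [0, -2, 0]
e^{tB} =
  [exp(2*t), t*exp(2*t), t*exp(2*t)]
  [0, 2*t*exp(2*t) + exp(2*t), 2*t*exp(2*t)]
  [0, -2*t*exp(2*t), -2*t*exp(2*t) + exp(2*t)]

Strategy: write B = P · J · P⁻¹ where J is a Jordan canonical form, so e^{tB} = P · e^{tJ} · P⁻¹, and e^{tJ} can be computed block-by-block.

B has Jordan form
J =
  [2, 1, 0]
  [0, 2, 0]
  [0, 0, 2]
(up to reordering of blocks).

Per-block formulas:
  For a 1×1 block at λ = 2: exp(t · [2]) = [e^(2t)].
  For a 2×2 Jordan block J_2(2): exp(t · J_2(2)) = e^(2t)·(I + t·N), where N is the 2×2 nilpotent shift.

After assembling e^{tJ} and conjugating by P, we get:

e^{tB} =
  [exp(2*t), t*exp(2*t), t*exp(2*t)]
  [0, 2*t*exp(2*t) + exp(2*t), 2*t*exp(2*t)]
  [0, -2*t*exp(2*t), -2*t*exp(2*t) + exp(2*t)]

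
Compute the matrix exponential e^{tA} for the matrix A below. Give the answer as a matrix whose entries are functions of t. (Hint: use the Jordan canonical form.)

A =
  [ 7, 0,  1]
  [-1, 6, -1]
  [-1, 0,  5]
e^{tA} =
  [t*exp(6*t) + exp(6*t), 0, t*exp(6*t)]
  [-t*exp(6*t), exp(6*t), -t*exp(6*t)]
  [-t*exp(6*t), 0, -t*exp(6*t) + exp(6*t)]

Strategy: write A = P · J · P⁻¹ where J is a Jordan canonical form, so e^{tA} = P · e^{tJ} · P⁻¹, and e^{tJ} can be computed block-by-block.

A has Jordan form
J =
  [6, 1, 0]
  [0, 6, 0]
  [0, 0, 6]
(up to reordering of blocks).

Per-block formulas:
  For a 2×2 Jordan block J_2(6): exp(t · J_2(6)) = e^(6t)·(I + t·N), where N is the 2×2 nilpotent shift.
  For a 1×1 block at λ = 6: exp(t · [6]) = [e^(6t)].

After assembling e^{tJ} and conjugating by P, we get:

e^{tA} =
  [t*exp(6*t) + exp(6*t), 0, t*exp(6*t)]
  [-t*exp(6*t), exp(6*t), -t*exp(6*t)]
  [-t*exp(6*t), 0, -t*exp(6*t) + exp(6*t)]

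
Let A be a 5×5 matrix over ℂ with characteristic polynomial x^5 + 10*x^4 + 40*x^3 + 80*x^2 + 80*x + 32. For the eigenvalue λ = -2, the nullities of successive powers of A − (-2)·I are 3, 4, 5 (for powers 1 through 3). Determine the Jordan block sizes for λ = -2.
Block sizes for λ = -2: [3, 1, 1]

From the dimensions of kernels of powers, the number of Jordan blocks of size at least j is d_j − d_{j−1} where d_j = dim ker(N^j) (with d_0 = 0). Computing the differences gives [3, 1, 1].
The number of blocks of size exactly k is (#blocks of size ≥ k) − (#blocks of size ≥ k + 1), so the partition is: 2 block(s) of size 1, 1 block(s) of size 3.
In nonincreasing order the block sizes are [3, 1, 1].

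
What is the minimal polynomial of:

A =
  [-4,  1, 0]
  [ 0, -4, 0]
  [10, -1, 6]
x^3 + 2*x^2 - 32*x - 96

The characteristic polynomial is χ_A(x) = (x - 6)*(x + 4)^2, so the eigenvalues are known. The minimal polynomial is
  m_A(x) = Π_λ (x − λ)^{k_λ}
where k_λ is the size of the *largest* Jordan block for λ (equivalently, the smallest k with (A − λI)^k v = 0 for every generalised eigenvector v of λ).

  λ = -4: largest Jordan block has size 2, contributing (x + 4)^2
  λ = 6: largest Jordan block has size 1, contributing (x − 6)

So m_A(x) = (x - 6)*(x + 4)^2 = x^3 + 2*x^2 - 32*x - 96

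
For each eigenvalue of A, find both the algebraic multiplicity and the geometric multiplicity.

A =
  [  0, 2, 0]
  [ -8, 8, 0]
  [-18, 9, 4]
λ = 4: alg = 3, geom = 2

Step 1 — factor the characteristic polynomial to read off the algebraic multiplicities:
  χ_A(x) = (x - 4)^3

Step 2 — compute geometric multiplicities via the rank-nullity identity g(λ) = n − rank(A − λI):
  rank(A − (4)·I) = 1, so dim ker(A − (4)·I) = n − 1 = 2

Summary:
  λ = 4: algebraic multiplicity = 3, geometric multiplicity = 2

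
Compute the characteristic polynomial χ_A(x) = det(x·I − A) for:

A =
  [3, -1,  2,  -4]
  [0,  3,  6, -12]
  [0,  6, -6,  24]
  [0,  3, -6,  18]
x^4 - 18*x^3 + 117*x^2 - 324*x + 324

Expanding det(x·I − A) (e.g. by cofactor expansion or by noting that A is similar to its Jordan form J, which has the same characteristic polynomial as A) gives
  χ_A(x) = x^4 - 18*x^3 + 117*x^2 - 324*x + 324
which factors as (x - 6)^2*(x - 3)^2. The eigenvalues (with algebraic multiplicities) are λ = 3 with multiplicity 2, λ = 6 with multiplicity 2.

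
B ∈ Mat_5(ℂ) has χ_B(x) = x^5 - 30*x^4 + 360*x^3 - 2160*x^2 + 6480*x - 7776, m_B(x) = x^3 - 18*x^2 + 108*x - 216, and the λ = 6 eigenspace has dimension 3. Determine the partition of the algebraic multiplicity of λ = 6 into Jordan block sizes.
Block sizes for λ = 6: [3, 1, 1]

Step 1 — from the characteristic polynomial, algebraic multiplicity of λ = 6 is 5. From dim ker(B − (6)·I) = 3, there are exactly 3 Jordan blocks for λ = 6.
Step 2 — from the minimal polynomial, the factor (x − 6)^3 tells us the largest block for λ = 6 has size 3.
Step 3 — with total size 5, 3 blocks, and largest block 3, the block sizes (in nonincreasing order) are [3, 1, 1].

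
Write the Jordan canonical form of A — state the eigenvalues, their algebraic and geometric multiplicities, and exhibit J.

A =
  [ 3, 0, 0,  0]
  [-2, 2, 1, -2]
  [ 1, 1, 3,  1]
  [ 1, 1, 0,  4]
J_3(3) ⊕ J_1(3)

The characteristic polynomial is
  det(x·I − A) = x^4 - 12*x^3 + 54*x^2 - 108*x + 81 = (x - 3)^4

Eigenvalues and multiplicities (the geometric multiplicity of λ is n − rank(A − λI), which equals the number of Jordan blocks for λ):
  λ = 3: algebraic multiplicity = 4, geometric multiplicity = 2

Determining the block sizes for each eigenvalue:
  λ = 3: with am = 4 and gm = 2, the partition is not yet determined (e.g. several partitions of 4 into 2 parts exist). Let N = A − (3)·I. Computing rank(N^1) = 2, rank(N^2) = 1, rank(N^3) = 0; the number of blocks of size ≥ j is rank(N^{j−1}) − rank(N^j), giving [2, 1, 1]. So we have 1 block(s) of size 3, 1 block(s) of size 1 → block sizes [3, 1]

Assembling the blocks gives a Jordan form
J =
  [3, 1, 0, 0]
  [0, 3, 1, 0]
  [0, 0, 3, 0]
  [0, 0, 0, 3]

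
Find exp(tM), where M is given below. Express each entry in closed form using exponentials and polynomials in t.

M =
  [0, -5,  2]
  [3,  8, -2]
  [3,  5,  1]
e^{tM} =
  [-3*t*exp(3*t) + exp(3*t), -5*t*exp(3*t), 2*t*exp(3*t)]
  [3*t*exp(3*t), 5*t*exp(3*t) + exp(3*t), -2*t*exp(3*t)]
  [3*t*exp(3*t), 5*t*exp(3*t), -2*t*exp(3*t) + exp(3*t)]

Strategy: write M = P · J · P⁻¹ where J is a Jordan canonical form, so e^{tM} = P · e^{tJ} · P⁻¹, and e^{tJ} can be computed block-by-block.

M has Jordan form
J =
  [3, 1, 0]
  [0, 3, 0]
  [0, 0, 3]
(up to reordering of blocks).

Per-block formulas:
  For a 2×2 Jordan block J_2(3): exp(t · J_2(3)) = e^(3t)·(I + t·N), where N is the 2×2 nilpotent shift.
  For a 1×1 block at λ = 3: exp(t · [3]) = [e^(3t)].

After assembling e^{tJ} and conjugating by P, we get:

e^{tM} =
  [-3*t*exp(3*t) + exp(3*t), -5*t*exp(3*t), 2*t*exp(3*t)]
  [3*t*exp(3*t), 5*t*exp(3*t) + exp(3*t), -2*t*exp(3*t)]
  [3*t*exp(3*t), 5*t*exp(3*t), -2*t*exp(3*t) + exp(3*t)]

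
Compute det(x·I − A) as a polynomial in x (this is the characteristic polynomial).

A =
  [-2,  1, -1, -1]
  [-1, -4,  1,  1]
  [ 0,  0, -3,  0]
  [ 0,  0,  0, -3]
x^4 + 12*x^3 + 54*x^2 + 108*x + 81

Expanding det(x·I − A) (e.g. by cofactor expansion or by noting that A is similar to its Jordan form J, which has the same characteristic polynomial as A) gives
  χ_A(x) = x^4 + 12*x^3 + 54*x^2 + 108*x + 81
which factors as (x + 3)^4. The eigenvalues (with algebraic multiplicities) are λ = -3 with multiplicity 4.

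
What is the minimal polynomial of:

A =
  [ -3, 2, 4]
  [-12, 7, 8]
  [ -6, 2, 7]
x^2 - 8*x + 15

The characteristic polynomial is χ_A(x) = (x - 5)*(x - 3)^2, so the eigenvalues are known. The minimal polynomial is
  m_A(x) = Π_λ (x − λ)^{k_λ}
where k_λ is the size of the *largest* Jordan block for λ (equivalently, the smallest k with (A − λI)^k v = 0 for every generalised eigenvector v of λ).

  λ = 3: largest Jordan block has size 1, contributing (x − 3)
  λ = 5: largest Jordan block has size 1, contributing (x − 5)

So m_A(x) = (x - 5)*(x - 3) = x^2 - 8*x + 15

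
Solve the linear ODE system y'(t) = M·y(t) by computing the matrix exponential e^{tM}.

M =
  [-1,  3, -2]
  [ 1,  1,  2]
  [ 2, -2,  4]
e^{tM} =
  [t*exp(2*t) - exp(2*t) + 2, -t*exp(2*t) + 2*exp(2*t) - 2, 2*t*exp(2*t) - 2*exp(2*t) + 2]
  [t*exp(2*t), -t*exp(2*t) + exp(2*t), 2*t*exp(2*t)]
  [exp(2*t) - 1, 1 - exp(2*t), 2*exp(2*t) - 1]

Strategy: write M = P · J · P⁻¹ where J is a Jordan canonical form, so e^{tM} = P · e^{tJ} · P⁻¹, and e^{tJ} can be computed block-by-block.

M has Jordan form
J =
  [0, 0, 0]
  [0, 2, 1]
  [0, 0, 2]
(up to reordering of blocks).

Per-block formulas:
  For a 2×2 Jordan block J_2(2): exp(t · J_2(2)) = e^(2t)·(I + t·N), where N is the 2×2 nilpotent shift.
  For a 1×1 block at λ = 0: exp(t · [0]) = [e^(0t)].

After assembling e^{tJ} and conjugating by P, we get:

e^{tM} =
  [t*exp(2*t) - exp(2*t) + 2, -t*exp(2*t) + 2*exp(2*t) - 2, 2*t*exp(2*t) - 2*exp(2*t) + 2]
  [t*exp(2*t), -t*exp(2*t) + exp(2*t), 2*t*exp(2*t)]
  [exp(2*t) - 1, 1 - exp(2*t), 2*exp(2*t) - 1]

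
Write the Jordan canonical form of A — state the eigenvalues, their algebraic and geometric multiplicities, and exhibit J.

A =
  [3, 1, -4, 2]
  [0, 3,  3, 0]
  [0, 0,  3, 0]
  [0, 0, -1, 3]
J_3(3) ⊕ J_1(3)

The characteristic polynomial is
  det(x·I − A) = x^4 - 12*x^3 + 54*x^2 - 108*x + 81 = (x - 3)^4

Eigenvalues and multiplicities (the geometric multiplicity of λ is n − rank(A − λI), which equals the number of Jordan blocks for λ):
  λ = 3: algebraic multiplicity = 4, geometric multiplicity = 2

Determining the block sizes for each eigenvalue:
  λ = 3: with am = 4 and gm = 2, the partition is not yet determined (e.g. several partitions of 4 into 2 parts exist). Let N = A − (3)·I. Computing rank(N^1) = 2, rank(N^2) = 1, rank(N^3) = 0; the number of blocks of size ≥ j is rank(N^{j−1}) − rank(N^j), giving [2, 1, 1]. So we have 1 block(s) of size 3, 1 block(s) of size 1 → block sizes [3, 1]

Assembling the blocks gives a Jordan form
J =
  [3, 1, 0, 0]
  [0, 3, 1, 0]
  [0, 0, 3, 0]
  [0, 0, 0, 3]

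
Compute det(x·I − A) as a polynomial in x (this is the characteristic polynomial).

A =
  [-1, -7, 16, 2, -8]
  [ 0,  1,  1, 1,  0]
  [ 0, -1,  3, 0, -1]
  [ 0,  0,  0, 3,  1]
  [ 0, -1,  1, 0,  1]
x^5 - 7*x^4 + 16*x^3 - 8*x^2 - 16*x + 16

Expanding det(x·I − A) (e.g. by cofactor expansion or by noting that A is similar to its Jordan form J, which has the same characteristic polynomial as A) gives
  χ_A(x) = x^5 - 7*x^4 + 16*x^3 - 8*x^2 - 16*x + 16
which factors as (x - 2)^4*(x + 1). The eigenvalues (with algebraic multiplicities) are λ = -1 with multiplicity 1, λ = 2 with multiplicity 4.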